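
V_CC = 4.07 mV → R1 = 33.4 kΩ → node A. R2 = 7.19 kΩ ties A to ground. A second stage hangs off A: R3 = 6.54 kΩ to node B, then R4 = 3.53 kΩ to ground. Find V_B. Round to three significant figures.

Looking into the second stage from A: R3 + R4 = 10.07 kΩ appears in parallel with R2.
Effective lower resistance at A: R2 ‖ 10.07 = 4.195 kΩ.
So V_A = 4.07 × 0.1116 = 0.4541 mV.
Stage 2 is unloaded, so V_B = V_A · R4/(R3+R4) = 0.4541 × 3.53/10.07 = 0.1592 mV.

V_B ≈ 0.159 mV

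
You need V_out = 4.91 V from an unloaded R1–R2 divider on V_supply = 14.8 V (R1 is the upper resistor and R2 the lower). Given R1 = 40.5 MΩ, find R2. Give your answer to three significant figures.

R2 ≈ 20.1 MΩ

The divider ratio is R2/(R1+R2) = 4.91/14.8 = 0.3318.
Rearranging, R2 = R1·k/(1−k) = 40.5 × 0.4965 = 20.11 MΩ.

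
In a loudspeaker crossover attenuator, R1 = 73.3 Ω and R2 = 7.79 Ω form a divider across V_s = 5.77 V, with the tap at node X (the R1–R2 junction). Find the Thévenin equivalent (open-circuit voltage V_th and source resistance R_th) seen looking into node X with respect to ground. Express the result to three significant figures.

V_th is the unloaded tap voltage: V_s · R2/(R1+R2) = 5.77 × 0.09607 = 0.5543 V.
Looking into X with the source shorted: R_th = R1·R2/(R1+R2) = 73.30 × 7.79/81.09 = 7.042 Ω.

V_th ≈ 0.554 V, R_th ≈ 7.04 Ω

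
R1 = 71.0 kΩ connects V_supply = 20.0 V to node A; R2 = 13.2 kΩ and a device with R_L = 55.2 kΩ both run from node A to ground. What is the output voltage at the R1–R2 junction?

R2 ‖ R_L = (13.2 × 55.2)/(13.2 + 55.2) = 10.65 kΩ.
Then V_out = V_supply · R2'/(R1 + R2') = 20.0 × 10.65/81.65 = 2.609 V.
(Unloaded it would be 3.14 V; the load pulls it down.)

V_out ≈ 2.61 V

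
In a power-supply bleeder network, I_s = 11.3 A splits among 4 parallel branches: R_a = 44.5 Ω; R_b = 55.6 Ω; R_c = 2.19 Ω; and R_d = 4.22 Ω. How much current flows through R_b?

I ≈ 0.277 A

Total conductance ΣG = 1/44.5 + 1/55.6 + 1/2.19 + 1/4.22 = 0.7340 (units of 1/Ω).
Current divider: I(R_b) = I_s · G_k/ΣG = 11.3 × (0.01799/0.7340) = 11.3 × 0.02450 = 0.2769 A.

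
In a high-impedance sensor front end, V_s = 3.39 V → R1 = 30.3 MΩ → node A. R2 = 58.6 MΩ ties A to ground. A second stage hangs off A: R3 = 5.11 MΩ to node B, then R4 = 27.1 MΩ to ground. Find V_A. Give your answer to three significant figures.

V_A ≈ 1.38 V

Node A sees R2 in parallel with the series input of stage 2, R3 + R4 = 32.21 MΩ.
Effective lower resistance at A: R2 ‖ 32.21 = 20.79 MΩ.
First divider: V_A = V_s · 20.79/(30.3 + 20.79) = 1.379 V.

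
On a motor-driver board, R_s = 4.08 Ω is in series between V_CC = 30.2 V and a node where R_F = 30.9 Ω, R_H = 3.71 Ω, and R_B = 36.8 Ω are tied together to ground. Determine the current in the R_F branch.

Parallel bank: R_p = 1/(1/30.9 + 1/3.71 + 1/36.8) = 3.039 Ω.
Node voltage V_A = V_CC · R_p/(R_s + R_p) = 30.2 × 0.4269 = 12.89 V.
Branch current I = V_A/R_F = 12.89/30.9 = 0.4172 A.

I ≈ 0.417 A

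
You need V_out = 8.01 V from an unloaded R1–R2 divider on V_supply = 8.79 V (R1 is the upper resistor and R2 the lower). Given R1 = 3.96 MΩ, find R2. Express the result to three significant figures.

R2 ≈ 40.7 MΩ

Required fraction k = V_out/V_supply = 0.9113.
So R2 = R1 · V_out/(V_supply − V_out) = 3.96 × 8.01/(8.79 − 8.01) = 3.96 × 10.27 = 40.67 MΩ.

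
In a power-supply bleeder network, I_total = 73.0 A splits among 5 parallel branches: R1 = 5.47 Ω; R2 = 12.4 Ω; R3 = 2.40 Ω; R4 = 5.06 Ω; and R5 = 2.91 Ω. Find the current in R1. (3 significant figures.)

I ≈ 10.9 A

ΣG = 1/5.47 + 1/12.4 + 1/2.40 + 1/5.06 + 1/2.91 = 1.221.
R1 takes the fraction G_k/ΣG = 0.1828/1.221 = 0.1497, so I = 73.0 × 0.1497 = 10.93 A.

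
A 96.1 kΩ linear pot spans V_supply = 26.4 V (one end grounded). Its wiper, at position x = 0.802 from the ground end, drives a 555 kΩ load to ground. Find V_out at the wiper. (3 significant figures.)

The pot divides into 19.03 kΩ above the wiper and 77.07 kΩ below.
Lower segment in parallel with the load: 77.07 ‖ 555 = 67.67 kΩ.
Then V_out = V_supply · 67.67/(19.03 + 67.67) = 20.61 V.

V_out ≈ 20.6 V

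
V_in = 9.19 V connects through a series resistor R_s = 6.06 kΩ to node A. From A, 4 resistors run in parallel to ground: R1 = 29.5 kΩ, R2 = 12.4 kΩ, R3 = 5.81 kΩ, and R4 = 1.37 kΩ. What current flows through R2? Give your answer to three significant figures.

I ≈ 0.104 mA

Parallel bank: R_p = 1/(1/29.5 + 1/12.4 + 1/5.81 + 1/1.37) = 0.9837 kΩ.
Node voltage V_A = V_in · R_p/(R_s + R_p) = 9.19 × 0.1397 = 1.283 V.
Branch current I = V_A/R2 = 1.283/12.4 = 0.1035 mA.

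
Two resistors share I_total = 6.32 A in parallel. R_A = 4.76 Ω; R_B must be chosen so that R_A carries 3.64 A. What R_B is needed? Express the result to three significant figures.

In a two-way split, I_A/I_total = R_B/(R_A + R_B).
3.64/6.32 = R_B/(R_A + R_B) → R_B = R_A · (0.5759)/(1 − 0.5759) = 4.76 × 1.358 = 6.465 Ω.

R_B ≈ 6.47 Ω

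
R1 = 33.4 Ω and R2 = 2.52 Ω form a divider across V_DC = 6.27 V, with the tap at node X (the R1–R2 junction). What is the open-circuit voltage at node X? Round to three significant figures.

V_th ≈ 0.440 V

V_th is the unloaded tap voltage: V_DC · R2/(R1+R2) = 6.27 × 0.07016 = 0.4399 V.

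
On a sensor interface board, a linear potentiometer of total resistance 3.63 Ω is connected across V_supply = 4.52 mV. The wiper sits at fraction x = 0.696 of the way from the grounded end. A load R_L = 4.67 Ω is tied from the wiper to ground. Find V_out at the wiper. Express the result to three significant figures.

Split the track: R_lower = x·R_p = 2.526 Ω, R_upper = (1−x)·R_p = 1.104 Ω.
R_L loads the lower segment: effective lower R = 1.640 Ω.
Then V_out = V_supply · 1.640/(1.104 + 1.640) = 2.702 mV.

V_out ≈ 2.70 mV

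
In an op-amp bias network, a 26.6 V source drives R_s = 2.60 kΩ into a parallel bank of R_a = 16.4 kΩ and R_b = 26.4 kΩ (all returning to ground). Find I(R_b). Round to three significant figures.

I ≈ 0.802 mA

Combine the parallel branches: R_p = (1/16.4 + 1/26.4)⁻¹ = 10.12 kΩ.
V_A = 26.6 × 10.12/12.72 = 21.16 V.
Branch current I = V_A/R_b = 21.16/26.4 = 0.8016 mA.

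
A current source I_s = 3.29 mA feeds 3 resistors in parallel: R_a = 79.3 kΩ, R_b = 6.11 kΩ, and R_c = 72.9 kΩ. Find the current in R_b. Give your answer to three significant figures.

Total conductance ΣG = 1/79.3 + 1/6.11 + 1/72.9 = 0.1900 (units of 1/kΩ).
R_b takes the fraction G_k/ΣG = 0.1637/0.1900 = 0.8614, so I = 3.29 × 0.8614 = 2.834 mA.

I ≈ 2.83 mA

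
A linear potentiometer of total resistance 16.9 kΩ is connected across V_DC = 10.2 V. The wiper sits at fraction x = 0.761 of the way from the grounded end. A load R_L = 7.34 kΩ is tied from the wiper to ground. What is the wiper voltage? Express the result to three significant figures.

The pot divides into 4.039 kΩ above the wiper and 12.86 kΩ below.
(x·R_p) ‖ R_L = 4.673 kΩ.
Then V_out = V_DC · 4.673/(4.039 + 4.673) = 5.471 V.

V_out ≈ 5.47 V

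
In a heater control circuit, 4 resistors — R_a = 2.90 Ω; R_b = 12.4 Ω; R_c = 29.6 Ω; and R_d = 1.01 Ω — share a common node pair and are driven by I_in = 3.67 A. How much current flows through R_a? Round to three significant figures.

I ≈ 0.873 A

Conductances: ΣG = 1/2.90 + 1/12.4 + 1/29.6 + 1/1.01 = 1.449 (1/Ω).
R_a takes the fraction G_k/ΣG = 0.3448/1.449 = 0.2379, so I = 3.67 × 0.2379 = 0.8732 A.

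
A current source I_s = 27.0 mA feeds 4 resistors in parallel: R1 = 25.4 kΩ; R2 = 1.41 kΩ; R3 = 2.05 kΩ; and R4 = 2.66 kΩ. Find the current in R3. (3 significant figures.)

I ≈ 8.17 mA

Total conductance ΣG = 1/25.4 + 1/1.41 + 1/2.05 + 1/2.66 = 1.612 (units of 1/kΩ).
R3 takes the fraction G_k/ΣG = 0.4878/1.612 = 0.3025, so I = 27.0 × 0.3025 = 8.169 mA.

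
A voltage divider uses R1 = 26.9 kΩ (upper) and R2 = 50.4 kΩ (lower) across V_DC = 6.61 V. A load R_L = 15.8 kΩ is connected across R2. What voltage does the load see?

First combine the lower leg with the load: R2 ‖ R_L = 12.03 kΩ.
Then V_out = V_DC · R2'/(R1 + R2') = 6.61 × 12.03/38.93 = 2.042 V.

V_out ≈ 2.04 V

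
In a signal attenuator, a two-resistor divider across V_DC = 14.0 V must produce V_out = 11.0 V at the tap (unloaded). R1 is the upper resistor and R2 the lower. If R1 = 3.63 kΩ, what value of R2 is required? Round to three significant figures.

Required fraction k = V_out/V_DC = 0.7857.
Rearranging, R2 = R1·k/(1−k) = 3.63 × 3.667 = 13.31 kΩ.

R2 ≈ 13.3 kΩ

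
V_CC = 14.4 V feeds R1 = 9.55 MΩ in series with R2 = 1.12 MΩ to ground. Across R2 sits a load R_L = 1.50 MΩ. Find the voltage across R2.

R2 ‖ R_L = (1.12 × 1.50)/(1.12 + 1.50) = 0.6412 MΩ.
Then V_out = V_CC · R2'/(R1 + R2') = 14.4 × 0.6412/10.19 = 0.9060 V.
(Unloaded it would be 1.51 V; the load pulls it down.)

V_out ≈ 0.906 V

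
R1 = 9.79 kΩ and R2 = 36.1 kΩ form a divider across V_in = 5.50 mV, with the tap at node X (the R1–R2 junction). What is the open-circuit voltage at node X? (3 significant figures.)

V_th ≈ 4.33 mV

With X open, the divider is unloaded: V_th = 5.50 × 36.1/45.89 = 4.327 mV.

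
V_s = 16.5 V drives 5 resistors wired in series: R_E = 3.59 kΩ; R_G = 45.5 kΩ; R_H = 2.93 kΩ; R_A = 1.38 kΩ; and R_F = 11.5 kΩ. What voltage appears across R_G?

Total series resistance ΣR = 3.59 + 45.5 + 2.93 + 1.38 + 11.5 = 64.90 kΩ.
By the voltage-divider rule, V = 16.5 × 45.50/64.90 = 11.57 V.

V ≈ 11.6 V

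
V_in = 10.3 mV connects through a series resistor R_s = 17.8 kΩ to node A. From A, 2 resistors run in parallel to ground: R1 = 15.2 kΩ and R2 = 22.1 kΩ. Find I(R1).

Parallel bank: R_p = 1/(1/15.2 + 1/22.1) = 9.006 kΩ.
V_A by voltage divider: V_A = 10.3 × 9.006/(17.8 + 9.006) = 3.460 mV.
I(R1) = V_A / R1 = 3.460/15.2 = 0.2277 µA.
(Check via current divider: I_total = 0.3842 µA; share G_k/ΣG = 0.5925 → same result.)

I ≈ 0.228 µA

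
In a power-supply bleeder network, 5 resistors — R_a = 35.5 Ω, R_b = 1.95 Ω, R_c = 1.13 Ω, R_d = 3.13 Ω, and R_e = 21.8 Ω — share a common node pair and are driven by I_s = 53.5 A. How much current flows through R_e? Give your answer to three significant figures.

I ≈ 1.37 A

Total conductance ΣG = 1/35.5 + 1/1.95 + 1/1.13 + 1/3.13 + 1/21.8 = 1.791 (units of 1/Ω).
Current divider: I(R_e) = I_s · G_k/ΣG = 53.5 × (0.04587/1.791) = 53.5 × 0.02561 = 1.370 A.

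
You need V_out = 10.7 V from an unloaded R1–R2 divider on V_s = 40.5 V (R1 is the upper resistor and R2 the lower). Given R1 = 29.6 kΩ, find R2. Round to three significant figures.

Required fraction k = V_out/V_s = 0.2642.
Rearranging, R2 = R1·k/(1−k) = 29.6 × 0.3591 = 10.63 kΩ.

R2 ≈ 10.6 kΩ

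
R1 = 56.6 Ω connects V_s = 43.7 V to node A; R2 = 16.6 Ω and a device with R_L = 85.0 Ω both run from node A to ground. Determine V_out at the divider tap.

R2 ‖ R_L = (16.6 × 85.0)/(16.6 + 85.0) = 13.89 Ω.
Then V_out = V_s · R2'/(R1 + R2') = 43.7 × 13.89/70.49 = 8.610 V.
(Unloaded it would be 9.91 V; the load pulls it down.)

V_out ≈ 8.61 V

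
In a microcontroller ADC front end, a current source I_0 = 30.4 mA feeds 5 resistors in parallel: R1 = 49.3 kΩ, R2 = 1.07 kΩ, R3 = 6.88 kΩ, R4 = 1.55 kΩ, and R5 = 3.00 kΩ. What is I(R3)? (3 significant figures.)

Total conductance ΣG = 1/49.3 + 1/1.07 + 1/6.88 + 1/1.55 + 1/3.00 = 2.079 (units of 1/kΩ).
R3 takes the fraction G_k/ΣG = 0.1453/2.079 = 0.06992, so I = 30.4 × 0.06992 = 2.126 mA.

I ≈ 2.13 mA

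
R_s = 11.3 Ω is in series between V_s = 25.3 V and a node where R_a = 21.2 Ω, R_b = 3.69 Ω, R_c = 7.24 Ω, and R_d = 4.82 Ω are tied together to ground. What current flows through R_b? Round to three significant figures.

Combine the parallel branches: R_p = (1/21.2 + 1/3.69 + 1/7.24 + 1/4.82)⁻¹ = 1.507 Ω.
Node voltage V_A = V_s · R_p/(R_s + R_p) = 25.3 × 0.1176 = 2.976 V.
I(R_b) = V_A / R_b = 2.976/3.69 = 0.8066 A.

I ≈ 0.807 A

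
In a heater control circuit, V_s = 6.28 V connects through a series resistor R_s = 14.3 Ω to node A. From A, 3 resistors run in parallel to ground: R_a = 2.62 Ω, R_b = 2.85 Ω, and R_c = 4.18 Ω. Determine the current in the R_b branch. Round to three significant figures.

Parallel bank: R_p = 1/(1/2.62 + 1/2.85 + 1/4.18) = 1.029 Ω.
V_A by voltage divider: V_A = 6.28 × 1.029/(14.3 + 1.029) = 0.4216 V.
Branch current I = V_A/R_b = 0.4216/2.85 = 0.1479 A.

I ≈ 0.148 A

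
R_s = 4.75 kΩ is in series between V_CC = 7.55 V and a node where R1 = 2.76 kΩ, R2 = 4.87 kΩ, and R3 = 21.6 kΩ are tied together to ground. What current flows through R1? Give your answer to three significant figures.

Parallel bank: R_p = 1/(1/2.76 + 1/4.87 + 1/21.6) = 1.629 kΩ.
V_A by voltage divider: V_A = 7.55 × 1.629/(4.75 + 1.629) = 1.928 V.
Branch current I = V_A/R1 = 1.928/2.76 = 0.6985 mA.
(Equivalently: I_total = 1.184 mA, then current-divider fraction G_k/ΣG = 0.5901.)

I ≈ 0.698 mA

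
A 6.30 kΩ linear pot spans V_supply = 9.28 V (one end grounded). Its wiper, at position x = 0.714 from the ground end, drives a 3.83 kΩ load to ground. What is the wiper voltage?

Lower segment x·R_p = 4.498 kΩ; upper segment (1−x)·R_p = 1.802 kΩ.
Lower segment in parallel with the load: 4.498 ‖ 3.83 = 2.069 kΩ.
V_out = 9.28 × 2.069/(1.802 + 2.069) = 4.960 V.

V_out ≈ 4.96 V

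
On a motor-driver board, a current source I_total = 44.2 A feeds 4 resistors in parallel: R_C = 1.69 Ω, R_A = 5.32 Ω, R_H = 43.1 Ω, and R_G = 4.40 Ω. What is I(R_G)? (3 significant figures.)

ΣG = 1/1.69 + 1/5.32 + 1/43.1 + 1/4.40 = 1.030.
R_G takes the fraction G_k/ΣG = 0.2273/1.030 = 0.2206, so I = 44.2 × 0.2206 = 9.751 A.

I ≈ 9.75 A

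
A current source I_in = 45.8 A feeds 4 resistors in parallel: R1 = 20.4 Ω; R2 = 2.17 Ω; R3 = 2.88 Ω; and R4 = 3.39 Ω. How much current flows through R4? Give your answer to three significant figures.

ΣG = 1/20.4 + 1/2.17 + 1/2.88 + 1/3.39 = 1.152.
R4 takes the fraction G_k/ΣG = 0.2950/1.152 = 0.2561, so I = 45.8 × 0.2561 = 11.73 A.

I ≈ 11.7 A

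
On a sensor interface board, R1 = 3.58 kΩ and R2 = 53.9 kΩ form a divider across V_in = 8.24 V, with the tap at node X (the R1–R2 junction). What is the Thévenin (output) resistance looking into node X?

R_th ≈ 3.36 kΩ

With V_in suppressed (replaced by a short), R_th = R1 ‖ R2 = (3.580 × 53.9)/(3.580 + 53.9) = 3.357 kΩ.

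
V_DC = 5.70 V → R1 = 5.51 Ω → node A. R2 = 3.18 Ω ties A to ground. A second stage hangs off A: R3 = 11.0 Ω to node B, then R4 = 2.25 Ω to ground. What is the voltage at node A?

Looking into the second stage from A: R3 + R4 = 13.25 Ω appears in parallel with R2.
R2 ‖ (R3+R4) = 2.565 Ω.
First divider: V_A = V_DC · 2.565/(5.51 + 2.565) = 1.810 V.

V_A ≈ 1.81 V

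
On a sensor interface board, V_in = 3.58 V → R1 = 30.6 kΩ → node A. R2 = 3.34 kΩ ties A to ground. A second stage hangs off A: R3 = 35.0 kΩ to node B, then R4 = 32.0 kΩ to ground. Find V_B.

V_B ≈ 0.161 V

Looking into the second stage from A: R3 + R4 = 67.00 kΩ appears in parallel with R2.
R2 ‖ (R3+R4) = 3.181 kΩ.
V_A = 3.58 × 3.181/(30.6 + 3.181) = 0.3372 V.
Stage 2 is unloaded, so V_B = V_A · R4/(R3+R4) = 0.3372 × 32.0/67.00 = 0.1610 V.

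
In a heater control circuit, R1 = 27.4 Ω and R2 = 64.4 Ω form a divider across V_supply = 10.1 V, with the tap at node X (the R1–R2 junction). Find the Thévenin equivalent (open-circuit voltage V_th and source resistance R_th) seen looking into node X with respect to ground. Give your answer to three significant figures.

With X open, the divider is unloaded: V_th = 10.1 × 64.4/91.80 = 7.085 V.
With V_supply suppressed (replaced by a short), R_th = R1 ‖ R2 = (27.40 × 64.4)/(27.40 + 64.4) = 19.22 Ω.

V_th ≈ 7.09 V, R_th ≈ 19.2 Ω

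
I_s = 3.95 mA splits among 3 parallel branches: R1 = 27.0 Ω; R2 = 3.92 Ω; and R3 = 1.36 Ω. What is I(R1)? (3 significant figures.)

I ≈ 0.142 mA

Total conductance ΣG = 1/27.0 + 1/3.92 + 1/1.36 = 1.027 (units of 1/Ω).
R1 takes the fraction G_k/ΣG = 0.03704/1.027 = 0.03605, so I = 3.95 × 0.03605 = 0.1424 mA.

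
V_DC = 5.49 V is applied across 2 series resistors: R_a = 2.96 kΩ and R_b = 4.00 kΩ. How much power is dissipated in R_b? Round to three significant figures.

The common current is I = 5.49/6.960 = 0.7888 mA.
V(R_b) = I·R = 3.155 V; P = V·I = 3.155 × 0.7888 = 2.489 mW.

P ≈ 2.49 mW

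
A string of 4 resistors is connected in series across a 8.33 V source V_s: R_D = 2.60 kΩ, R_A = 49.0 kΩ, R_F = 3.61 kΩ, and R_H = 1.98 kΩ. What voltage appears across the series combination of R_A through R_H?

Series total: ΣR = 2.60 + 49.0 + 3.61 + 1.98 = 57.19 kΩ.
R_{R_A..R_H} = 49.0 + 3.61 + 1.98 = 54.59 kΩ.
Voltage divider: V = V_s · (54.59 / 57.19) = 8.33 × 0.9545 = 7.951 V.

V ≈ 7.95 V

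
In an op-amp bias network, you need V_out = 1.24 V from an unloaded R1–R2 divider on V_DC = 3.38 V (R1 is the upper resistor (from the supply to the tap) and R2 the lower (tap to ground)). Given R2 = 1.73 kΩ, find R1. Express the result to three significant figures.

R1 ≈ 2.99 kΩ

V_out/V_DC = R2/(R1+R2) = 0.3669.
R1 = R2·(1/k − 1) = 1.73 × 1.726 = 2.986 kΩ.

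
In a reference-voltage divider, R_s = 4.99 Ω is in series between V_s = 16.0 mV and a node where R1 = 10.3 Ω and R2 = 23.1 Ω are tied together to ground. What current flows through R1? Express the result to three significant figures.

I ≈ 0.914 mA

Equivalent of the parallel group: R_p = 7.124 Ω.
V_A by voltage divider: V_A = 16.0 × 7.124/(4.99 + 7.124) = 9.409 mV.
I(R1) = V_A / R1 = 9.409/10.3 = 0.9135 mA.
(Equivalently: I_total = 1.321 mA, then current-divider fraction G_k/ΣG = 0.6916.)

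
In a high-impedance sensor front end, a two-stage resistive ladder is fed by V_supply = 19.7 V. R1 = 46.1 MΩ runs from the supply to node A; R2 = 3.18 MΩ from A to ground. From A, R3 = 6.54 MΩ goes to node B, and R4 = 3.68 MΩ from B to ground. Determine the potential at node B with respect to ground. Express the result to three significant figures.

Looking into the second stage from A: R3 + R4 = 10.22 MΩ appears in parallel with R2.
Effective lower resistance at A: R2 ‖ 10.22 = 2.425 MΩ.
So V_A = 19.7 × 0.04998 = 0.9846 V.
Stage 2 is unloaded, so V_B = V_A · R4/(R3+R4) = 0.9846 × 3.68/10.22 = 0.3545 V.

V_B ≈ 0.355 V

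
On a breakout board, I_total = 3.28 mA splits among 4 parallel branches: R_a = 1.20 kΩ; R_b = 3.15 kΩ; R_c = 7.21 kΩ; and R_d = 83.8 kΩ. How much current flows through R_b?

ΣG = 1/1.20 + 1/3.15 + 1/7.21 + 1/83.8 = 1.301.
R_b takes the fraction G_k/ΣG = 0.3175/1.301 = 0.2439, so I = 3.28 × 0.2439 = 0.8001 mA.

I ≈ 0.800 mA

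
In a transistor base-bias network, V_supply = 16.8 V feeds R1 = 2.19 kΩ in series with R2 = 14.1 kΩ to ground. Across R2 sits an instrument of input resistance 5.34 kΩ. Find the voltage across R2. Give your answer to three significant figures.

R2 ‖ R_L = (14.1 × 5.34)/(14.1 + 5.34) = 3.873 kΩ.
Voltage divider with the loaded lower leg: V_out = 16.8 × 3.873/(2.19 + 3.873) = 16.8 × 0.6388 = 10.73 V.

V_out ≈ 10.7 V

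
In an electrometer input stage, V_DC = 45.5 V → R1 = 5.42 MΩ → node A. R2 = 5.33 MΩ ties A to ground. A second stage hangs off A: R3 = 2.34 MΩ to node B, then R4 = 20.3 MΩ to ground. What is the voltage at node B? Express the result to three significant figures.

V_B ≈ 18.1 V

Node A sees R2 in parallel with the series input of stage 2, R3 + R4 = 22.64 MΩ.
R2 ‖ (R3+R4) = 4.314 MΩ.
First divider: V_A = V_DC · 4.314/(5.42 + 4.314) = 20.17 V.
Stage 2 is unloaded, so V_B = V_A · R4/(R3+R4) = 20.17 × 20.3/22.64 = 18.08 V.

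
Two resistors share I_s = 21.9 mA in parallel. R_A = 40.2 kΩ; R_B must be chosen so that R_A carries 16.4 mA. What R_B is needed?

R_B ≈ 120 kΩ

In a two-way split, I_A/I_s = R_B/(R_A + R_B).
With f = 0.7489, R_B = R_A · f/(1−f) = 40.2 × 2.982 = 119.9 kΩ.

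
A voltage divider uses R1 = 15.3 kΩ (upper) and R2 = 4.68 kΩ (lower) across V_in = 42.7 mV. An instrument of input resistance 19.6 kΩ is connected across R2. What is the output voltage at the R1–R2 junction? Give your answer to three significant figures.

V_out ≈ 8.46 mV

First combine the lower leg with the load: R2 ‖ R_L = 3.778 kΩ.
Then V_out = V_in · R2'/(R1 + R2') = 42.7 × 3.778/19.08 = 8.456 mV.
(Unloaded it would be 10.0 mV; the load pulls it down.)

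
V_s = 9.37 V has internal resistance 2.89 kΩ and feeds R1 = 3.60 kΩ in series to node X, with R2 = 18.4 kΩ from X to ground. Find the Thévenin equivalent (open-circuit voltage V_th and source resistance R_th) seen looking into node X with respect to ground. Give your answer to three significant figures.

R1' = 2.89 + 3.60 = 6.490 kΩ (source resistance + R1).
Open-circuit (no load on X): V_th = V_s · R2/(R1' + R2) = 9.37 × 18.4/(6.490 + 18.4) = 6.927 V.
Looking into X with the source shorted: R_th = R1'·R2/(R1'+R2) = 6.490 × 18.4/24.89 = 4.798 kΩ.

V_th ≈ 6.93 V, R_th ≈ 4.80 kΩ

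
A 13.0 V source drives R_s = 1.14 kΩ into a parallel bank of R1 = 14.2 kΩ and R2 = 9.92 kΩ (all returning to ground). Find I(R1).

I ≈ 0.766 mA

Combine the parallel branches: R_p = (1/14.2 + 1/9.92)⁻¹ = 5.840 kΩ.
V_A by voltage divider: V_A = 13.0 × 5.840/(1.14 + 5.840) = 10.88 V.
I(R1) = V_A / R1 = 10.88/14.2 = 0.7660 mA.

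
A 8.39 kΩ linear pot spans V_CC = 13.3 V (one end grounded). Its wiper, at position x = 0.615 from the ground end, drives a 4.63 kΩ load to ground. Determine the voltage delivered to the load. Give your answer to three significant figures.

Lower segment x·R_p = 5.160 kΩ; upper segment (1−x)·R_p = 3.230 kΩ.
Lower segment in parallel with the load: 5.160 ‖ 4.63 = 2.440 kΩ.
Then V_out = V_CC · 2.440/(3.230 + 2.440) = 5.724 V.

V_out ≈ 5.72 V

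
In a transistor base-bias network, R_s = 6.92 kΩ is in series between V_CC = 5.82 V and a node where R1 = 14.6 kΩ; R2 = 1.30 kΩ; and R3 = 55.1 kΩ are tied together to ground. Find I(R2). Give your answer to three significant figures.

Parallel bank: R_p = 1/(1/14.6 + 1/1.30 + 1/55.1) = 1.168 kΩ.
V_A = 5.82 × 1.168/8.088 = 0.8407 V.
Branch current I = V_A/R2 = 0.8407/1.30 = 0.6467 mA.
(Equivalently: I_total = 0.7195 mA, then current-divider fraction G_k/ΣG = 0.8988.)

I ≈ 0.647 mA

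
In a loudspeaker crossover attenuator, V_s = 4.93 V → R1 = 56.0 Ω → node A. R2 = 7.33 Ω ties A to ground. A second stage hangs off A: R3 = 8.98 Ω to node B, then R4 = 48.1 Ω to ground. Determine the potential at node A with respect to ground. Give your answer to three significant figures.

V_A ≈ 0.512 V

Node A sees R2 in parallel with the series input of stage 2, R3 + R4 = 57.08 Ω.
R2 ‖ (R3+R4) = 6.496 Ω.
First divider: V_A = V_s · 6.496/(56.0 + 6.496) = 0.5124 V.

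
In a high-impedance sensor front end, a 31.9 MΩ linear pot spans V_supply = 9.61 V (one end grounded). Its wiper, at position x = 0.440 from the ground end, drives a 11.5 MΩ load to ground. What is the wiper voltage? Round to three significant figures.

The pot divides into 17.86 MΩ above the wiper and 14.04 MΩ below.
R_L loads the lower segment: effective lower R = 6.321 MΩ.
Then V_out = V_supply · 6.321/(17.86 + 6.321) = 2.512 V.

V_out ≈ 2.51 V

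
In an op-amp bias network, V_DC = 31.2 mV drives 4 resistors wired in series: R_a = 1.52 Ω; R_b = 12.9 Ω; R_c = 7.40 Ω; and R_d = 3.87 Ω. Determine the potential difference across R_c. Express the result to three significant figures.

Series total: ΣR = 1.52 + 12.9 + 7.40 + 3.87 = 25.69 Ω.
Voltage divider: V = V_DC · (7.400 / 25.69) = 31.2 × 0.2880 = 8.987 mV.

V ≈ 8.99 mV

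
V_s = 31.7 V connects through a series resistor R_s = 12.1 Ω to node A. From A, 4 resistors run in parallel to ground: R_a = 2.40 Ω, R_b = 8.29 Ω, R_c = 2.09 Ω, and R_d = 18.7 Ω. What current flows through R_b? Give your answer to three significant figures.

Parallel bank: R_p = 1/(1/2.40 + 1/8.29 + 1/2.09 + 1/18.7) = 0.9352 Ω.
Node voltage V_A = V_s · R_p/(R_s + R_p) = 31.7 × 0.07175 = 2.274 V.
I(R_b) = V_A / R_b = 2.274/8.29 = 0.2744 A.

I ≈ 0.274 A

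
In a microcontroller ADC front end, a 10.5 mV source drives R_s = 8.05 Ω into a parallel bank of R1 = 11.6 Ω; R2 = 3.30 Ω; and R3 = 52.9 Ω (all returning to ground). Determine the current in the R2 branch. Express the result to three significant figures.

Combine the parallel branches: R_p = (1/11.6 + 1/3.30 + 1/52.9)⁻¹ = 2.450 Ω.
V_A = 10.5 × 2.450/10.50 = 2.450 mV.
Branch current I = V_A/R2 = 2.450/3.30 = 0.7425 mA.
(Equivalently: I_total = 1.000 mA, then current-divider fraction G_k/ΣG = 0.7425.)

I ≈ 0.742 mA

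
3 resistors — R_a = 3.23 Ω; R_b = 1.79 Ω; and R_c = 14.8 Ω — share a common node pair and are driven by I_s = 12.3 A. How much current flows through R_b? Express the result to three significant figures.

I ≈ 7.34 A

Conductances: ΣG = 1/3.23 + 1/1.79 + 1/14.8 = 0.9358 (1/Ω).
R_b takes the fraction G_k/ΣG = 0.5587/0.9358 = 0.5970, so I = 12.3 × 0.5970 = 7.343 A.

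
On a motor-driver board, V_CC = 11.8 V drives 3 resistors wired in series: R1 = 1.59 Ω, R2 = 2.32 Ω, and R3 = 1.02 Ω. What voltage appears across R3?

Total series resistance ΣR = 1.59 + 2.32 + 1.02 = 4.930 Ω.
V = V_CC · R/ΣR = 11.8 × 0.2069 = 2.441 V.

V ≈ 2.44 V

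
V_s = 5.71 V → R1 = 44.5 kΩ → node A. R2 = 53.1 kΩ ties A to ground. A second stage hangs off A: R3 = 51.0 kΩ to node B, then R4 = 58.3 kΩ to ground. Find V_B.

V_B ≈ 1.36 V

Looking into the second stage from A: R3 + R4 = 109.3 kΩ appears in parallel with R2.
R2 ‖ (R3+R4) = 35.74 kΩ.
First divider: V_A = V_s · 35.74/(44.5 + 35.74) = 2.543 V.
Stage 2 is unloaded, so V_B = V_A · R4/(R3+R4) = 2.543 × 58.3/109.3 = 1.357 V.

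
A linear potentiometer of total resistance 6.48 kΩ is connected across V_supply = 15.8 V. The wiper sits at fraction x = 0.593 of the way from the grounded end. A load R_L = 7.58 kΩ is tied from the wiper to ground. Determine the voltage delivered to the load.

Lower segment x·R_p = 3.843 kΩ; upper segment (1−x)·R_p = 2.637 kΩ.
Lower segment in parallel with the load: 3.843 ‖ 7.58 = 2.550 kΩ.
Loaded-divider output: V_out = 15.8 × 0.4916 = 7.767 V.

V_out ≈ 7.77 V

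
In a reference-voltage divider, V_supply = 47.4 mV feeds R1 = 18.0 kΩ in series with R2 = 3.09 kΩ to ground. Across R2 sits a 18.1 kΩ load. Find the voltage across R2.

V_out ≈ 6.06 mV

The load sits in parallel with R2, giving an effective lower resistance R2' = R2·R_L/(R2+R_L) = 2.639 kΩ.
Now apply the divider: V_out = 47.4 × 0.1279 = 6.062 mV.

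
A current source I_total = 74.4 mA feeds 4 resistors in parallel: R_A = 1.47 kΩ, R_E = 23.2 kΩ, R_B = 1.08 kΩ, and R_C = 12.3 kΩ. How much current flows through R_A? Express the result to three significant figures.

Conductances: ΣG = 1/1.47 + 1/23.2 + 1/1.08 + 1/12.3 = 1.731 (1/kΩ).
By the current-divider rule, I = I_total · G_k/ΣG = 74.4 × 0.3931 = 29.25 mA.

I ≈ 29.2 mA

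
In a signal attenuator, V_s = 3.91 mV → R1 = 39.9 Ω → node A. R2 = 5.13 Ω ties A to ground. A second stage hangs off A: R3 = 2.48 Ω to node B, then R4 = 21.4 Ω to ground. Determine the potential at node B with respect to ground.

V_B ≈ 0.335 mV

Looking into the second stage from A: R3 + R4 = 23.88 Ω appears in parallel with R2.
R2 ‖ (R3+R4) = 4.223 Ω.
First divider: V_A = V_s · 4.223/(39.9 + 4.223) = 0.3742 mV.
V_B = V_A × 0.8961 = 0.3353 mV.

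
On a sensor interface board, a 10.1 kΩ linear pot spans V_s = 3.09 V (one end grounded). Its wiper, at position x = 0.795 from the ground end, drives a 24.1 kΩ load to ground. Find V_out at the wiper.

V_out ≈ 2.30 V

The pot divides into 2.070 kΩ above the wiper and 8.030 kΩ below.
Lower segment in parallel with the load: 8.030 ‖ 24.1 = 6.023 kΩ.
Then V_out = V_s · 6.023/(2.070 + 6.023) = 2.299 V.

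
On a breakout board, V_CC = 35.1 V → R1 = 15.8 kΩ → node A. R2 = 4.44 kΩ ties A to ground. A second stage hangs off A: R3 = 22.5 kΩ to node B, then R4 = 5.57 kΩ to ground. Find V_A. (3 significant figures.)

Looking into the second stage from A: R3 + R4 = 28.07 kΩ appears in parallel with R2.
Effective lower resistance at A: R2 ‖ 28.07 = 3.834 kΩ.
V_A = 35.1 × 3.834/(15.8 + 3.834) = 6.854 V.

V_A ≈ 6.85 V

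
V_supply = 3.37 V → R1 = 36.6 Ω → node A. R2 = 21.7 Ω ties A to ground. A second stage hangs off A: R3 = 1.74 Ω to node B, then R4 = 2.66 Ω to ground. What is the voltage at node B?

The second stage (R3 + R4 = 4.400 Ω) loads node A in parallel with R2.
Effective lower resistance at A: R2 ‖ 4.400 = 3.658 Ω.
So V_A = 3.37 × 0.09087 = 0.3062 V.
Then the unloaded second divider: V_B = V_A × R4/(R3+R4) = 0.3062 × 0.6045 = 0.1851 V.

V_B ≈ 0.185 V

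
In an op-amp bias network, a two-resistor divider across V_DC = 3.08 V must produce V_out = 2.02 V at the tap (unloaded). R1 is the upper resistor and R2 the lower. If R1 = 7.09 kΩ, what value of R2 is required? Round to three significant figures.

Required fraction k = V_out/V_DC = 0.6558.
Rearranging, R2 = R1·k/(1−k) = 7.09 × 1.906 = 13.51 kΩ.

R2 ≈ 13.5 kΩ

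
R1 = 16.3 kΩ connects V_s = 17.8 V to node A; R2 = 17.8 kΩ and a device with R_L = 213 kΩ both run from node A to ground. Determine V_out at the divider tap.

V_out ≈ 8.93 V

R2 ‖ R_L = (17.8 × 213)/(17.8 + 213) = 16.43 kΩ.
Then V_out = V_s · R2'/(R1 + R2') = 17.8 × 16.43/32.73 = 8.935 V.
(Unloaded it would be 9.29 V; the load pulls it down.)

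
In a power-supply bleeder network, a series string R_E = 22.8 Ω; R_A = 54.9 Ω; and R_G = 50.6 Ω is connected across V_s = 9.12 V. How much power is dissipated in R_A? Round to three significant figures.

P ≈ 0.277 W

Series current I = V_s/ΣR = 9.12/128.3 = 0.07108 A.
P = I²R = 0.005053 × 54.9 = 0.2774 W.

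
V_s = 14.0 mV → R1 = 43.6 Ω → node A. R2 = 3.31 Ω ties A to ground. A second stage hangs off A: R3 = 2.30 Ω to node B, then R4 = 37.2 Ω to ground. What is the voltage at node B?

V_B ≈ 0.863 mV

Looking into the second stage from A: R3 + R4 = 39.50 Ω appears in parallel with R2.
Effective lower resistance at A: R2 ‖ 39.50 = 3.054 Ω.
V_A = 14.0 × 3.054/(43.6 + 3.054) = 0.9165 mV.
V_B = V_A × 0.9418 = 0.8631 mV.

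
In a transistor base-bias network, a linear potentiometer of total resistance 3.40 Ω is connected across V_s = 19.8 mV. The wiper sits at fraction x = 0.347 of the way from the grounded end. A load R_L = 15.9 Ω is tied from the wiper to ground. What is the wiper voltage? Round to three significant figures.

Lower segment x·R_p = 1.180 Ω; upper segment (1−x)·R_p = 2.220 Ω.
R_L loads the lower segment: effective lower R = 1.098 Ω.
Then V_out = V_s · 1.098/(2.220 + 1.098) = 6.553 mV.
(Unloaded: V_out = x·V_s = 6.87 mV.)

V_out ≈ 6.55 mV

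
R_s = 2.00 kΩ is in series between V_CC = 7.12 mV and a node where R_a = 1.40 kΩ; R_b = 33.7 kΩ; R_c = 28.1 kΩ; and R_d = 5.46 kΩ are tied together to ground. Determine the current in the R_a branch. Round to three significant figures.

Combine the parallel branches: R_p = (1/1.40 + 1/33.7 + 1/28.1 + 1/5.46)⁻¹ = 1.039 kΩ.
V_A by voltage divider: V_A = 7.12 × 1.039/(2.00 + 1.039) = 2.434 mV.
I(R_a) = V_A / R_a = 2.434/1.40 = 1.738 µA.

I ≈ 1.74 µA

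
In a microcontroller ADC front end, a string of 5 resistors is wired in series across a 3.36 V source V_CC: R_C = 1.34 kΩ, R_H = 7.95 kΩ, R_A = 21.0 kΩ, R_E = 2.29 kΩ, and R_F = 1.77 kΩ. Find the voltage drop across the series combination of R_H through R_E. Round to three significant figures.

V ≈ 3.06 V

Series total: ΣR = 1.34 + 7.95 + 21.0 + 2.29 + 1.77 = 34.35 kΩ.
R_{R_H..R_E} = 7.95 + 21.0 + 2.29 = 31.24 kΩ.
V = V_CC · R/ΣR = 3.36 × 0.9095 = 3.056 V.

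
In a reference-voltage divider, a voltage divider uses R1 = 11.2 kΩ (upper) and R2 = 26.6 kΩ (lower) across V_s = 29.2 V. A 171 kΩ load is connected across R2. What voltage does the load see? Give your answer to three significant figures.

V_out ≈ 19.6 V

The load sits in parallel with R2, giving an effective lower resistance R2' = R2·R_L/(R2+R_L) = 23.02 kΩ.
Then V_out = V_s · R2'/(R1 + R2') = 29.2 × 23.02/34.22 = 19.64 V.
(Unloaded it would be 20.5 V; the load pulls it down.)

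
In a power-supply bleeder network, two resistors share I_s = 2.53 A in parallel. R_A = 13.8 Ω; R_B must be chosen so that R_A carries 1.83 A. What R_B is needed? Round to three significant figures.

In a two-way split, I_A/I_s = R_B/(R_A + R_B).
With f = 0.7233, R_B = R_A · f/(1−f) = 13.8 × 2.614 = 36.08 Ω.

R_B ≈ 36.1 Ω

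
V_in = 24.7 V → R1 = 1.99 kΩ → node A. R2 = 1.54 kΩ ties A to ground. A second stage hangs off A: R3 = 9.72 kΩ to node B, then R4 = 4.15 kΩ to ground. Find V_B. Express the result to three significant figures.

Looking into the second stage from A: R3 + R4 = 13.87 kΩ appears in parallel with R2.
R2 ‖ (R3+R4) = 1.386 kΩ.
V_A = 24.7 × 1.386/(1.99 + 1.386) = 10.14 V.
Stage 2 is unloaded, so V_B = V_A · R4/(R3+R4) = 10.14 × 4.15/13.87 = 3.034 V.

V_B ≈ 3.03 V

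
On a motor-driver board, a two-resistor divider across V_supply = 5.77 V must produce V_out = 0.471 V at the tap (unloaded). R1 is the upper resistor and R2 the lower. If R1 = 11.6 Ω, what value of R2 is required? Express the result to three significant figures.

R2 ≈ 1.03 Ω

The divider ratio is R2/(R1+R2) = 0.471/5.77 = 0.08163.
So R2 = R1 · V_out/(V_supply − V_out) = 11.6 × 0.471/(5.77 − 0.471) = 11.6 × 0.08888 = 1.031 Ω.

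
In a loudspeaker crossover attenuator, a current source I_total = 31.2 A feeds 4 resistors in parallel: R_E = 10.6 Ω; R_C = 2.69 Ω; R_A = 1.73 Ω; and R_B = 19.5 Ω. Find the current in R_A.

I ≈ 16.5 A

ΣG = 1/10.6 + 1/2.69 + 1/1.73 + 1/19.5 = 1.095.
Current divider: I(R_A) = I_total · G_k/ΣG = 31.2 × (0.5780/1.095) = 31.2 × 0.5277 = 16.46 A.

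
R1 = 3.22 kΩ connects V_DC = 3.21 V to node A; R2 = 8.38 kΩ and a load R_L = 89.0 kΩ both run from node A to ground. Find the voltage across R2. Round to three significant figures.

V_out ≈ 2.26 V

R2 ‖ R_L = (8.38 × 89.0)/(8.38 + 89.0) = 7.659 kΩ.
Then V_out = V_DC · R2'/(R1 + R2') = 3.21 × 7.659/10.88 = 2.260 V.
(Unloaded it would be 2.32 V; the load pulls it down.)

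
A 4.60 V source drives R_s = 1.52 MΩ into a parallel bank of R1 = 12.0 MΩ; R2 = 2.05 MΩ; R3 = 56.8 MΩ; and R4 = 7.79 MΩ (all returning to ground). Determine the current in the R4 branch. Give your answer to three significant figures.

Equivalent of the parallel group: R_p = 1.394 MΩ.
V_A by voltage divider: V_A = 4.60 × 1.394/(1.52 + 1.394) = 2.201 V.
Branch current I = V_A/R4 = 2.201/7.79 = 0.2825 µA.

I ≈ 0.283 µA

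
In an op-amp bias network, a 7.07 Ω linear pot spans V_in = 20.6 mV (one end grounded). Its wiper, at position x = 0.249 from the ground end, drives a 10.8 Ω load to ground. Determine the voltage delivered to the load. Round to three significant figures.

V_out ≈ 4.57 mV

Lower segment x·R_p = 1.760 Ω; upper segment (1−x)·R_p = 5.310 Ω.
Lower segment in parallel with the load: 1.760 ‖ 10.8 = 1.514 Ω.
V_out = 20.6 × 1.514/(5.310 + 1.514) = 4.570 mV.
(Unloaded: V_out = x·V_in = 5.13 mV.)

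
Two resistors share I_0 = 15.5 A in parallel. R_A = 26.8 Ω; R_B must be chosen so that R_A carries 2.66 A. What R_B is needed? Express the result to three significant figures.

R_B ≈ 5.55 Ω

The fraction through R_A equals R_B/(R_A+R_B).
With f = 0.1716, R_B = R_A · f/(1−f) = 26.8 × 0.2072 = 5.552 Ω.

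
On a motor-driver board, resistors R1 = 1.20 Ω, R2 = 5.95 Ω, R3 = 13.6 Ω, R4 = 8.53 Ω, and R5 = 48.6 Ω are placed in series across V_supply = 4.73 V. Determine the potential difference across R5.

V ≈ 2.95 V

Total series resistance ΣR = 1.20 + 5.95 + 13.6 + 8.53 + 48.6 = 77.88 Ω.
Voltage divider: V = V_supply · (48.60 / 77.88) = 4.73 × 0.6240 = 2.952 V.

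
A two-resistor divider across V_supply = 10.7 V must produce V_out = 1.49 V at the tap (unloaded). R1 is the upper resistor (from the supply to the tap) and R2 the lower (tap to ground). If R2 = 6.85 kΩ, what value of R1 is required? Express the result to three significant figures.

The divider ratio is R2/(R1+R2) = 1.49/10.7 = 0.1393.
Rearranging, R1 = R2·(1−k)/k = 6.85 × 6.181 = 42.34 kΩ.

R1 ≈ 42.3 kΩ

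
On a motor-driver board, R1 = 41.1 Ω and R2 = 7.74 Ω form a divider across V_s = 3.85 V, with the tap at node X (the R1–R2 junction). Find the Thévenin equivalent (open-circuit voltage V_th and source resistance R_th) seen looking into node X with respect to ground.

V_th ≈ 0.610 V, R_th ≈ 6.51 Ω

Open-circuit (no load on X): V_th = V_s · R2/(R1 + R2) = 3.85 × 7.74/(41.10 + 7.74) = 0.6101 V.
With V_s suppressed (replaced by a short), R_th = R1 ‖ R2 = (41.10 × 7.74)/(41.10 + 7.74) = 6.513 Ω.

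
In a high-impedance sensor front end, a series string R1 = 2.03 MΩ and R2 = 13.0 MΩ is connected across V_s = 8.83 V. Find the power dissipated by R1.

P ≈ 0.701 µW

ΣR = 15.03 MΩ → I = 8.83/15.03 = 0.5875 µA.
P(R1) = I²·R1 = (0.5875)² × 2.03 = 0.7006 µW.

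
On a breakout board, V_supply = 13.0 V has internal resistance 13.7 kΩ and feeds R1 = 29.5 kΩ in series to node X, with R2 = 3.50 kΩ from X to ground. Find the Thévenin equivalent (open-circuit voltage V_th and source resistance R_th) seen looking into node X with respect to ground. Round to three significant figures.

R1' = 13.7 + 29.5 = 43.20 kΩ (source resistance + R1).
Open-circuit (no load on X): V_th = V_supply · R2/(R1' + R2) = 13.0 × 3.50/(43.20 + 3.50) = 0.9743 V.
Looking into X with the source shorted: R_th = R1'·R2/(R1'+R2) = 43.20 × 3.50/46.70 = 3.238 kΩ.

V_th ≈ 0.974 V, R_th ≈ 3.24 kΩ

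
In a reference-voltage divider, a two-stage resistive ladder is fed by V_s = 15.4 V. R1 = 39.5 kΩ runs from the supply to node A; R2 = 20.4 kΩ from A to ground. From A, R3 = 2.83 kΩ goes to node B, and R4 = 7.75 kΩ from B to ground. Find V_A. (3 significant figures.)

V_A ≈ 2.31 V

Node A sees R2 in parallel with the series input of stage 2, R3 + R4 = 10.58 kΩ.
Effective lower resistance at A: R2 ‖ 10.58 = 6.967 kΩ.
V_A = 15.4 × 6.967/(39.5 + 6.967) = 2.309 V.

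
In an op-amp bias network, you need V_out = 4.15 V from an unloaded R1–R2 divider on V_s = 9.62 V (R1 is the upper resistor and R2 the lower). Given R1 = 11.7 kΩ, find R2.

Required fraction k = V_out/V_s = 0.4314.
R2 = R1 · 0.4314/(1 − 0.4314) = 8.877 kΩ.

R2 ≈ 8.88 kΩ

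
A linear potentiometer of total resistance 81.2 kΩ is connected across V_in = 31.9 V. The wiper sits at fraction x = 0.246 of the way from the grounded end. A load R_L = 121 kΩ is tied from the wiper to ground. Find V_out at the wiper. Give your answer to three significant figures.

Split the track: R_lower = x·R_p = 19.98 kΩ, R_upper = (1−x)·R_p = 61.22 kΩ.
R_L loads the lower segment: effective lower R = 17.14 kΩ.
Loaded-divider output: V_out = 31.9 × 0.2188 = 6.979 V.

V_out ≈ 6.98 V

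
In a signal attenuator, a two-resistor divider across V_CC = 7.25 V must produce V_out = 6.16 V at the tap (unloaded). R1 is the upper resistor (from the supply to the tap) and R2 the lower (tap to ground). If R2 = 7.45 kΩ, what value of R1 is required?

R1 ≈ 1.32 kΩ

Required fraction k = V_out/V_CC = 0.8497.
So R1 = R2 · (V_CC/V_out − 1) = 7.45 × (7.25/6.16 − 1) = 7.45 × 0.1769 = 1.318 kΩ.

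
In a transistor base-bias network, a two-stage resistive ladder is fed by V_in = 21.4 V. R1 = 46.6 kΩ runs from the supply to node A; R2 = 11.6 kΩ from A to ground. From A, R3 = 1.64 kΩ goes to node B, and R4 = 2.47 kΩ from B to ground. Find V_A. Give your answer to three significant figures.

Node A sees R2 in parallel with the series input of stage 2, R3 + R4 = 4.110 kΩ.
Effective lower resistance at A: R2 ‖ 4.110 = 3.035 kΩ.
V_A = 21.4 × 3.035/(46.6 + 3.035) = 1.308 V.

V_A ≈ 1.31 V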